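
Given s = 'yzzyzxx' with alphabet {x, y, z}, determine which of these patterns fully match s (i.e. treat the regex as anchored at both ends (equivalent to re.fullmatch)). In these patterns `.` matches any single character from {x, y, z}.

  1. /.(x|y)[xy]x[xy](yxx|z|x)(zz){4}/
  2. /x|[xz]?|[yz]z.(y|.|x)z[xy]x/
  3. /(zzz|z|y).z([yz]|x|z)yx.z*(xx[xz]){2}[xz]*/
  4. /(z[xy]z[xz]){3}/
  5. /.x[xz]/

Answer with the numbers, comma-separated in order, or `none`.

1 → no match — must end with 'zz'
2 → match
3 → no match
4 → no match — must start with 'z'
5 → no match

2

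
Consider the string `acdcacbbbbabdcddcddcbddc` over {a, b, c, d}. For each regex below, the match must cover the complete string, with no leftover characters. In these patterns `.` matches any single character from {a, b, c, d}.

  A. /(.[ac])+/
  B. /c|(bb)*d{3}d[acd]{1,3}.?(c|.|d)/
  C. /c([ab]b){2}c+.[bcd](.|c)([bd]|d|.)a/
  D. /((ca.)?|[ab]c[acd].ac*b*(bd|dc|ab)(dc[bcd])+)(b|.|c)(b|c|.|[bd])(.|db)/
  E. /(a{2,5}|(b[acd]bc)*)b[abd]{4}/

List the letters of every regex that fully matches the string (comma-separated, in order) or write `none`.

A → no match
B → no match
C → no match — must start with `c`
D → match
E → no match

D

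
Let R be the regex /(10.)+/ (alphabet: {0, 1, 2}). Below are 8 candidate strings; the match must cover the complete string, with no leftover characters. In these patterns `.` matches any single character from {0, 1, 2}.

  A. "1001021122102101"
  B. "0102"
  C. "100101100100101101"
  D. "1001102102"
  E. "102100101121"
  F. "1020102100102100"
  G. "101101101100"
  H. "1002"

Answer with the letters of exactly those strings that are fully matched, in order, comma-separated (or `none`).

A → no match
B → no match — must start with "10"
C → match
D → no match
E → no match
F → no match
G → match
H → no match

C, G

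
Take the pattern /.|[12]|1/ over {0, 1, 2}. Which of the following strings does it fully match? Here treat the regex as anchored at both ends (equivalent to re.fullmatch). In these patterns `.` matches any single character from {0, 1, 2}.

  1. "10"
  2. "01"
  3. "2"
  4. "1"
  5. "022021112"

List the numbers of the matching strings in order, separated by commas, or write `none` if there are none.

3, 4

1. "10" → no match
2. "01" → no match
3. "2" → match
4. "1" → match
5. "022021112" → no match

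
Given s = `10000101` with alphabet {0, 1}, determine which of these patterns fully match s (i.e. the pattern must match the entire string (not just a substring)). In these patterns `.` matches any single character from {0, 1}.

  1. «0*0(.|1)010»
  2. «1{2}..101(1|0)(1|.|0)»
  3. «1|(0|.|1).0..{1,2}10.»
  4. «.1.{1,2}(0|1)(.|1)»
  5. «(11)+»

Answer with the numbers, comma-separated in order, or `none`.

3

1 → no match — must end with `010`
2 → no match
3 → match
4 → no match
5 → no match — must start with `11`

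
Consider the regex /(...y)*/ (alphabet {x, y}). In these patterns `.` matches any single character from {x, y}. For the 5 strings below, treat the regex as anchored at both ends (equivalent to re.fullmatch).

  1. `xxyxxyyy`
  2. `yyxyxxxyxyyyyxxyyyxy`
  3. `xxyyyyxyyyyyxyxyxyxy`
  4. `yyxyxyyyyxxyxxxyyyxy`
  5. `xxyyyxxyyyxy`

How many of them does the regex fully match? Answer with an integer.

4

1 → no match
2 → match
3 → match
4 → match
5 → match
Total matched: 4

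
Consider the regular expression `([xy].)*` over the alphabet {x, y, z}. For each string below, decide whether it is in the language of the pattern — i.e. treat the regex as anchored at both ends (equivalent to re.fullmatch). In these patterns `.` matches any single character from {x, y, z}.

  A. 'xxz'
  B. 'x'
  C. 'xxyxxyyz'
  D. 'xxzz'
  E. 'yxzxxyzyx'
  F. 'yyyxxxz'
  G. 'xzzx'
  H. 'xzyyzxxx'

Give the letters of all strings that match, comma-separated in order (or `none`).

A → no match
B → no match
C → match
D → no match
E → no match
F → no match
G → no match
H → no match

C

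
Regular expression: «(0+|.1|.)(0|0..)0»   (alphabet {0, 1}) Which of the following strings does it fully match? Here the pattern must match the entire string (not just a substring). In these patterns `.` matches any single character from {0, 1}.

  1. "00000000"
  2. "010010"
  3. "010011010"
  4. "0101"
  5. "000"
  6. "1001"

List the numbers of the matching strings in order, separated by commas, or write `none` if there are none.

1, 2, 5

1 → match
2 → match
3 → no match
4 → no match — must end with "0"
5 → match
6 → no match — must end with "0"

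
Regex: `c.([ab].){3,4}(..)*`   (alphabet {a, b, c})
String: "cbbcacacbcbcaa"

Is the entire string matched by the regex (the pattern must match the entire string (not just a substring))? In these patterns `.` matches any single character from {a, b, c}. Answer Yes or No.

Yes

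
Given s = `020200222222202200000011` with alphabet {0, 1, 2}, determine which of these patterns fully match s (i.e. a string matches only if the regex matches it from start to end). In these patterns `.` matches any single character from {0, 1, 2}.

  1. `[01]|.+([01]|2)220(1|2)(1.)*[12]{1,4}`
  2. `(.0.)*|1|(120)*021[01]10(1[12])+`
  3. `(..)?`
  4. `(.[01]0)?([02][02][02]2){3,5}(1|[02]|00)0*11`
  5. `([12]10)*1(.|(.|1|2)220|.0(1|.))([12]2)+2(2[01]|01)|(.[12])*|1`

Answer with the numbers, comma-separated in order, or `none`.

4

1 → no match
2 → no match
3 → no match
4 → match
5 → no match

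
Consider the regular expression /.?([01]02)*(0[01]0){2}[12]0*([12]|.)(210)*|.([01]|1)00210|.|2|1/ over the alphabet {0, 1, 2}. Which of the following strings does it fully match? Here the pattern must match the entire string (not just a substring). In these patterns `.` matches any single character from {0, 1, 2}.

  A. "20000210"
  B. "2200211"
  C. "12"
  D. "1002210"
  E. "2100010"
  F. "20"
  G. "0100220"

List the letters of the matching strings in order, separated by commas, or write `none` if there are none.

A → no match
B → no match
C → no match
D → no match
E → no match
F → no match
G → no match

none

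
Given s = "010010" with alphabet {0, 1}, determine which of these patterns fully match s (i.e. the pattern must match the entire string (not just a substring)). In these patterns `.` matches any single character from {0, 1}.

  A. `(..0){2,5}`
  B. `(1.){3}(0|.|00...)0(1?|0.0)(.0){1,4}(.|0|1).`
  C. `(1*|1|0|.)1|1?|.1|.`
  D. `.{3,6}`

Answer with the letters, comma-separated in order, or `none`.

A, D

A → match
B → no match — must start with "1"
C → no match
D → match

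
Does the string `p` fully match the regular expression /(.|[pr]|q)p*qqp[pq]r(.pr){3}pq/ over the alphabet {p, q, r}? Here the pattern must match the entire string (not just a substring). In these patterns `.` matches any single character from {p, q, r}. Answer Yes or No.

No

Every match must end with `prpq`, but `p` does not.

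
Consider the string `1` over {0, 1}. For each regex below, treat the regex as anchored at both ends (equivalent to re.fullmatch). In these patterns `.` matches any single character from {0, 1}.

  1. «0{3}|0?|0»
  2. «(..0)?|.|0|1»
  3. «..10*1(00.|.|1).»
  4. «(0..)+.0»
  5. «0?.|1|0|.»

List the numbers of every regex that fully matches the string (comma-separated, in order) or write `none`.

1 → no match
2 → match
3 → no match
4 → no match — must start with `0`
5 → match

2, 5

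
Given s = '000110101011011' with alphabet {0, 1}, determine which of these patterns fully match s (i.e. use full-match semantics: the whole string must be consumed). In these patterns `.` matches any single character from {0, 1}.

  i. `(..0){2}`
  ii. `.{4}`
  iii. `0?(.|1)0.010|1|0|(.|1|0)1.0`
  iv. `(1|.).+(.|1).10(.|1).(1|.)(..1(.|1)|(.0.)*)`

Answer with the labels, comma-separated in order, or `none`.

iv

i → no match — must end with '0'
ii → no match
iii → no match
iv → match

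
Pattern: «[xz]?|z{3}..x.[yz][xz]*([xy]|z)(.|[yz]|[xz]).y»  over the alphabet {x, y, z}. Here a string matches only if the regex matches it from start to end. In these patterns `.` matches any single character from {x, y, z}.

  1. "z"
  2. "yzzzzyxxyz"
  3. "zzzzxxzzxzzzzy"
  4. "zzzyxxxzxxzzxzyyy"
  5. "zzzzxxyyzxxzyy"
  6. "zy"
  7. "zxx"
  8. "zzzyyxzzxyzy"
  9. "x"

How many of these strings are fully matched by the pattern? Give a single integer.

1. "z" → match
2. "yzzzzyxxyz" → no match
3 → match
4 → match
5 → match
6. "zy" → no match
7. "zxx" → no match
8. "zzzyyxzzxyzy" → match
9. "x" → match
Total matched: 6

6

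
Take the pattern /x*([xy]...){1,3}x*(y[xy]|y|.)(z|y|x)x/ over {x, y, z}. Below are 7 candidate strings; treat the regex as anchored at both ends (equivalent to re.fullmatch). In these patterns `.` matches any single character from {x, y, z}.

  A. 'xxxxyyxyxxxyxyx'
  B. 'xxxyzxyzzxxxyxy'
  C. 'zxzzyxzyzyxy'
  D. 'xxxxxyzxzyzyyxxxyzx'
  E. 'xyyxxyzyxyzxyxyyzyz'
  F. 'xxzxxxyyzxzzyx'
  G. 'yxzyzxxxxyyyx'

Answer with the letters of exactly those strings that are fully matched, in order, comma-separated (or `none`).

A → match
B → no match — must end with 'x'
C → no match — must end with 'x'
D → match
E → no match — must end with 'x'
F → no match
G → no match

A, D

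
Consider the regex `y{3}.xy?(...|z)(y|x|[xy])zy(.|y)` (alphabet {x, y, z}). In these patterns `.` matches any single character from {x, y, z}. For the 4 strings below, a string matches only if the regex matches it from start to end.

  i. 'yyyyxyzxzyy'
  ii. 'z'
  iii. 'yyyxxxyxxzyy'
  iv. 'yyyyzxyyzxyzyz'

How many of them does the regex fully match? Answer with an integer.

i. 'yyyyxyzxzyy' → match
ii. 'z' → no match — must start with 'y'
iii. 'yyyxxxyxxzyy' → match
iv → no match
Total matched: 2

2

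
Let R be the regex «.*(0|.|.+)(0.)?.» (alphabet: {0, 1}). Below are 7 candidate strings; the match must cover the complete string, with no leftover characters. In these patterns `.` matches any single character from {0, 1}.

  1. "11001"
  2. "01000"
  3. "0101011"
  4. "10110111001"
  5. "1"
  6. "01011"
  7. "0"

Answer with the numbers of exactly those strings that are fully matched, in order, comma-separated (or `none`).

1 → match
2 → match
3 → match
4 → match
5 → no match
6 → match
7 → no match

1, 2, 3, 4, 6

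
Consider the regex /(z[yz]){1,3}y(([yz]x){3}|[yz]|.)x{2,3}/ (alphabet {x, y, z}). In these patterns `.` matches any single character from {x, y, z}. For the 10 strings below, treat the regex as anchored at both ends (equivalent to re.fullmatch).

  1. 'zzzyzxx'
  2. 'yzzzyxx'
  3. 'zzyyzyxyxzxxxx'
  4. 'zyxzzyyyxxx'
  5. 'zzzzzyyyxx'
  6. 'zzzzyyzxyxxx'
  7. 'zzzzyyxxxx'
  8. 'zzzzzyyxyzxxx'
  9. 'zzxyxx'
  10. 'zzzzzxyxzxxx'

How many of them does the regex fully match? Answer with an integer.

1 → no match
2 → no match — must start with 'z'
3 → no match
4 → no match
5 → match
6 → no match
7 → no match
8 → no match
9 → no match
10 → no match
Total matched: 1

1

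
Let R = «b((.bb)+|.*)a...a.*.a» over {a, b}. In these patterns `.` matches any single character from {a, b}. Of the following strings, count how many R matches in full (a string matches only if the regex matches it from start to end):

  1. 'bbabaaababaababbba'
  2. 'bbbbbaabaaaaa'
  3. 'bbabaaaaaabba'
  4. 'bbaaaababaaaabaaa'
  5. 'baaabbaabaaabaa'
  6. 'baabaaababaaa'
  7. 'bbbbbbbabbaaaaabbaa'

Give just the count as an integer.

7

1 → match
2 → match
3 → match
4 → match
5 → match
6 → match
7 → match
Total matched: 7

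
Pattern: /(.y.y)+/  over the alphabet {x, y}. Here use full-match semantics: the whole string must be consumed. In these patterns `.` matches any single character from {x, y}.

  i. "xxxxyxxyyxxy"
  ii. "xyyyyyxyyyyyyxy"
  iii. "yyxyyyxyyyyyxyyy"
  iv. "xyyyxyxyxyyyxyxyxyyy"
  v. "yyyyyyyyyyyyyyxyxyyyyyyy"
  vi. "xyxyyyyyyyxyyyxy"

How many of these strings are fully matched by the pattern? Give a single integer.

i → no match
ii → no match
iii → match
iv → match
v → match
vi → match
Total matched: 4

4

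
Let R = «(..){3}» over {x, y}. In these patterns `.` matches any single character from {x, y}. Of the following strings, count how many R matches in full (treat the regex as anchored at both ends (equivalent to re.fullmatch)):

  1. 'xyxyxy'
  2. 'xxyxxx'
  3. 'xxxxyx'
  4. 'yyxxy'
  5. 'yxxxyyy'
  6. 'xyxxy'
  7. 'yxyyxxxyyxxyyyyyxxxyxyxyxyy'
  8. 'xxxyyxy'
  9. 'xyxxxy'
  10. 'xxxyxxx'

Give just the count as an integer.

1. 'xyxyxy' → match
2. 'xxyxxx' → match
3. 'xxxxyx' → match
4. 'yyxxy' → no match
5. 'yxxxyyy' → no match
6. 'xyxxy' → no match
7 → no match
8. 'xxxyyxy' → no match
9. 'xyxxxy' → match
10. 'xxxyxxx' → no match
Total matched: 4

4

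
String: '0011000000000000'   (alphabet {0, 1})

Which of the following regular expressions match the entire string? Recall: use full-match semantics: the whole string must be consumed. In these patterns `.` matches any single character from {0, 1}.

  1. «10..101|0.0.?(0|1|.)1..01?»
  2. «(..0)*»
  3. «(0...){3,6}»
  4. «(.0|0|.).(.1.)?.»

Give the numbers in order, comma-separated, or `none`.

3

1 → no match
2 → no match
3 → match
4 → no match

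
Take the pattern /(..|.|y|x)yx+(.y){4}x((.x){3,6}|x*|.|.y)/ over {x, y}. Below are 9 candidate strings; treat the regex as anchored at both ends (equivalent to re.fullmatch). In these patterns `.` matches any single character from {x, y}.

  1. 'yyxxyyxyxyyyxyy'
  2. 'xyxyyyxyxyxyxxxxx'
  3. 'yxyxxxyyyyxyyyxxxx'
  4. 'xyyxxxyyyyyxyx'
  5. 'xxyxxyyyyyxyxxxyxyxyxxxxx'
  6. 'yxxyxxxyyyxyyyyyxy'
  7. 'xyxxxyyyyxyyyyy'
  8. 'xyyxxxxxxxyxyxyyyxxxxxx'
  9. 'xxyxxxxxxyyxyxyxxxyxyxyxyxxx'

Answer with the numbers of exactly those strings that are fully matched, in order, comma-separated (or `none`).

1 → match
2 → no match
3 → match
4 → match
5 → match
6 → no match
7 → no match
8 → match
9 → no match

1, 3, 4, 5, 8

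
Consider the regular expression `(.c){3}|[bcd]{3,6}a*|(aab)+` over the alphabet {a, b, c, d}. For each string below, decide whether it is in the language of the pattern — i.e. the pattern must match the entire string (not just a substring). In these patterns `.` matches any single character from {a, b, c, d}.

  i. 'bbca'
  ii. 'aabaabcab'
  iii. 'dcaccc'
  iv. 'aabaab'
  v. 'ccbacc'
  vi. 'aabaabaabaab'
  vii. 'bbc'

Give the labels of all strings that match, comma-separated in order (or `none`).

i, iii, iv, vi, vii

i → match
ii → no match
iii → match
iv → match
v → no match
vi → match
vii → match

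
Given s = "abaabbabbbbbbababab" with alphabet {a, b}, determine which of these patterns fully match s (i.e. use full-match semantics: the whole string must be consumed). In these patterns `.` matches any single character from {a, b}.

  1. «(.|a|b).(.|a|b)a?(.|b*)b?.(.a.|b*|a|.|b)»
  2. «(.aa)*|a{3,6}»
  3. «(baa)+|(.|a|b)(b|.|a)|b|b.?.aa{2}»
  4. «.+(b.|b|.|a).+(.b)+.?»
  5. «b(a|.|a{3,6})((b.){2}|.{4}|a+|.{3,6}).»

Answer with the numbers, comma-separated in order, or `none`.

4

1 → no match
2 → no match
3 → no match
4 → match
5 → no match — must start with "b"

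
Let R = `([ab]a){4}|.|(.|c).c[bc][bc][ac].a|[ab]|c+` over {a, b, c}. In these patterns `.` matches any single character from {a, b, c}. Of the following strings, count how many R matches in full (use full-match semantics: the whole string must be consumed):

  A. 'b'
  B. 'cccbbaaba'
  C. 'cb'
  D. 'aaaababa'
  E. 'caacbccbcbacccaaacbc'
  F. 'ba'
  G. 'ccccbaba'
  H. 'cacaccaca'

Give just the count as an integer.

A → match
B → no match
C → no match
D → match
E → no match
F → no match
G → match
H → no match
Total matched: 3

3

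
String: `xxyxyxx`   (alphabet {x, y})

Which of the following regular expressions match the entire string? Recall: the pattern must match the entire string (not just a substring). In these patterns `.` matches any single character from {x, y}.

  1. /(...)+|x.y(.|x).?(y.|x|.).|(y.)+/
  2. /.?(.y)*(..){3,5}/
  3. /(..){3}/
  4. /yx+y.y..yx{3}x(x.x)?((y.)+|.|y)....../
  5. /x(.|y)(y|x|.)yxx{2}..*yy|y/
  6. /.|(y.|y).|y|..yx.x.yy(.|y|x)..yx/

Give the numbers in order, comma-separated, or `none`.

1, 2

1 → match
2 → match
3 → no match
4 → no match — must start with `yx`
5 → no match
6 → no match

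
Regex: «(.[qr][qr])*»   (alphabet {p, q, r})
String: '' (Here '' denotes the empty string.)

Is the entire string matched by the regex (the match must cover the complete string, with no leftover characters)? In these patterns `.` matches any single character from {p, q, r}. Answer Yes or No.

Yes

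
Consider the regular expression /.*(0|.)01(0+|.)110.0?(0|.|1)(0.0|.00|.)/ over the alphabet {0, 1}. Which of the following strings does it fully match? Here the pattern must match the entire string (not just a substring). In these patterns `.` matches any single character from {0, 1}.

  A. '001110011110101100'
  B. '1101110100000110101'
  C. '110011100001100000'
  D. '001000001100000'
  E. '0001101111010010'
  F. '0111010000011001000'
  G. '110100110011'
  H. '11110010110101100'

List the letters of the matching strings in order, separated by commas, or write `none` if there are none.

A, B, D, E, F, G, H

A → match
B → match
C → no match
D → match
E → match
F → match
G → match
H → match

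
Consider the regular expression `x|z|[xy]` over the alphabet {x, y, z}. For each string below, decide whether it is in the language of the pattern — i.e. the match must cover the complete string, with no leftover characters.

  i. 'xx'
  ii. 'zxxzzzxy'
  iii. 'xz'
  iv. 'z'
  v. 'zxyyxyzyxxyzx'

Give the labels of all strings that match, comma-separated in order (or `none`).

i → no match
ii → no match
iii → no match
iv → match
v → no match

iv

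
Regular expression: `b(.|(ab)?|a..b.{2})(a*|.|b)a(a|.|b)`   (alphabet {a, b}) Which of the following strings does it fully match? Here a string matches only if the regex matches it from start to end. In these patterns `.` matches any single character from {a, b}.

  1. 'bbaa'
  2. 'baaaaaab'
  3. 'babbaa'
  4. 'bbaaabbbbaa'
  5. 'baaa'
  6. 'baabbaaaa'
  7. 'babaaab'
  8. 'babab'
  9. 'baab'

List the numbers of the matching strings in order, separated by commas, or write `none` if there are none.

1 → match
2 → match
3 → match
4 → no match
5 → match
6 → match
7 → match
8 → match
9 → match

1, 2, 3, 5, 6, 7, 8, 9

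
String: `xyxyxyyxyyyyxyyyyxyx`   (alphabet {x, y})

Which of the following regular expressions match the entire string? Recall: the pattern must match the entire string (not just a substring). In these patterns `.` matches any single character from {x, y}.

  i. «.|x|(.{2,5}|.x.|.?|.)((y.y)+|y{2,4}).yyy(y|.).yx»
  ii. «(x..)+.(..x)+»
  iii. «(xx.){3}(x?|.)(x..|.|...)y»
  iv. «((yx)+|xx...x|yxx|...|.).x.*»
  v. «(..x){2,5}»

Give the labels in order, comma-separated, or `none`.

i → match
ii → no match
iii → no match — must start with `xx`
iv → match
v → no match

i, iv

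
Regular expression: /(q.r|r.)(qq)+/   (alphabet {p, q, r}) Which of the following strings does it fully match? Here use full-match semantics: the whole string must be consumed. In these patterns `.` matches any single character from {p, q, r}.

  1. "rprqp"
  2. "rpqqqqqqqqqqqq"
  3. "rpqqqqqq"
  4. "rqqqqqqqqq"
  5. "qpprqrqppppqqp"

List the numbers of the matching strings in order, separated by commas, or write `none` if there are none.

2, 3, 4

1 → no match — must end with "qq"
2 → match
3 → match
4 → match
5 → no match — must end with "qq"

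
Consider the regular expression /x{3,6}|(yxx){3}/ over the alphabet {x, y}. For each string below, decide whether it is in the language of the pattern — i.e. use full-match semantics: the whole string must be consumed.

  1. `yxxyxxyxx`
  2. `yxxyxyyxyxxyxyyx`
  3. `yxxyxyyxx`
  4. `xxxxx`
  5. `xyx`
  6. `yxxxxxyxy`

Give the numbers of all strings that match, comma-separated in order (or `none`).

1, 4

1 → match
2 → no match
3 → no match
4 → match
5 → no match
6 → no match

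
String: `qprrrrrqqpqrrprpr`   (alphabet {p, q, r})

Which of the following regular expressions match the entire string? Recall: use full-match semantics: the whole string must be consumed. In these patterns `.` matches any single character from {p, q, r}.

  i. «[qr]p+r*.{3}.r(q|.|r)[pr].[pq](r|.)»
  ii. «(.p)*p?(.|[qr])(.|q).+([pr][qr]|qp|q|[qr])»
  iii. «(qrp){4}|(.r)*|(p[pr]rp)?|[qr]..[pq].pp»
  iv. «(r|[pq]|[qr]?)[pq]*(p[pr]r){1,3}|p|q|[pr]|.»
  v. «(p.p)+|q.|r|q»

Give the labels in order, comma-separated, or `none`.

i → match
ii → match
iii → no match
iv → no match
v → no match

i, ii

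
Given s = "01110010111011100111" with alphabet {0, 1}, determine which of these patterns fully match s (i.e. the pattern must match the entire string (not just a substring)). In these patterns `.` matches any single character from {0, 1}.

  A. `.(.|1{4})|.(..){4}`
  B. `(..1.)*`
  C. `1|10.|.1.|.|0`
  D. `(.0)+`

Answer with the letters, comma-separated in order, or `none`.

A → no match
B → match
C → no match
D → no match — must end with "0"

B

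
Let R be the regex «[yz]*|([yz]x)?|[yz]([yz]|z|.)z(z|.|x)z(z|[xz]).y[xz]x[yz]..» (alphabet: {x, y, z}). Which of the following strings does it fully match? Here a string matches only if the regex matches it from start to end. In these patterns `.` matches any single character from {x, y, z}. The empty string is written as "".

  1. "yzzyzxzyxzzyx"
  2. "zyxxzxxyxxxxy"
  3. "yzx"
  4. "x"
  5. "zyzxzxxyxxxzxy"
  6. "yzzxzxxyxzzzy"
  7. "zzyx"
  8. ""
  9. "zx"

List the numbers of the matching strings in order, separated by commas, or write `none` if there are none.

1 → no match
2 → no match
3 → no match
4 → no match
5 → no match
6 → no match
7 → no match
8 → match
9 → match

8, 9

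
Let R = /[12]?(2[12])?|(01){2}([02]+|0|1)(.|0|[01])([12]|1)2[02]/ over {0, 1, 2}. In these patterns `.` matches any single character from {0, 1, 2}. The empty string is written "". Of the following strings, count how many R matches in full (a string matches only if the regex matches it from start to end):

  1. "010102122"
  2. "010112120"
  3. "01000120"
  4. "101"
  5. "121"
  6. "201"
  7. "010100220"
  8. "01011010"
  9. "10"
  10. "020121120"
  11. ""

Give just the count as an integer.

5

1 → match
2 → match
3 → no match
4 → no match
5 → match
6 → no match
7 → match
8 → no match
9 → no match
10 → no match
11 → match
Total matched: 5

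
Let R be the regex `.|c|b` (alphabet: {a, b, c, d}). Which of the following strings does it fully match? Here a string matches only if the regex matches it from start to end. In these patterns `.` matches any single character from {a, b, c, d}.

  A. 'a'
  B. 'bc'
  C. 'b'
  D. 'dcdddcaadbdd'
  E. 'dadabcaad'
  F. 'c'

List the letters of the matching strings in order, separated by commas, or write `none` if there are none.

A, C, F

A → match
B → no match
C → match
D → no match
E → no match
F → match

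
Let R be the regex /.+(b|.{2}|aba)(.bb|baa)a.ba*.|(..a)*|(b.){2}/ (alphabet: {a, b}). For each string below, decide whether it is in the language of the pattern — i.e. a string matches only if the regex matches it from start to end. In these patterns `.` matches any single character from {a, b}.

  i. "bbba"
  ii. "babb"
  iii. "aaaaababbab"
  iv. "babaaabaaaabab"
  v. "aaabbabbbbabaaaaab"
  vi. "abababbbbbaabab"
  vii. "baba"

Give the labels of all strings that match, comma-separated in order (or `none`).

i → match
ii → match
iii → no match
iv → match
v → no match
vi → match
vii → match

i, ii, iv, vi, vii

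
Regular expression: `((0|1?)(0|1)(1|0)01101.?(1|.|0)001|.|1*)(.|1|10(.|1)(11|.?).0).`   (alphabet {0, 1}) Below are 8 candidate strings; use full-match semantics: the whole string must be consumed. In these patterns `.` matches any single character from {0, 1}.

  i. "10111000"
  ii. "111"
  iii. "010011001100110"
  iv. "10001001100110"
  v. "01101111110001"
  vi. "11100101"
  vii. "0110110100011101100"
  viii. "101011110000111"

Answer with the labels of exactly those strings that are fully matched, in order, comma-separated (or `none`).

i, ii, vi

i → match
ii → match
iii → no match
iv → no match
v → no match
vi → match
vii → no match
viii → no match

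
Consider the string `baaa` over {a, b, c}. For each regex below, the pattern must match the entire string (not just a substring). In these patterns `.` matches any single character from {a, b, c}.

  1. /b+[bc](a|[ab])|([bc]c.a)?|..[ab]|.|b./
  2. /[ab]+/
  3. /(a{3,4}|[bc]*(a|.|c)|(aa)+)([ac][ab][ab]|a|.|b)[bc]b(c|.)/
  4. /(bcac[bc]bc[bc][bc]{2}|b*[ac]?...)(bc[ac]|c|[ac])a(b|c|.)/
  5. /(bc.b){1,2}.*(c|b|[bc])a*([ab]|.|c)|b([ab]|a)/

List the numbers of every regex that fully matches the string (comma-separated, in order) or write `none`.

1 → no match
2 → match
3 → no match
4 → no match
5 → no match

2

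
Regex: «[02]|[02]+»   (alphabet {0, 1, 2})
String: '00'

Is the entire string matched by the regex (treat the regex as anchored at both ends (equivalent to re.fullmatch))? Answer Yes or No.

Yes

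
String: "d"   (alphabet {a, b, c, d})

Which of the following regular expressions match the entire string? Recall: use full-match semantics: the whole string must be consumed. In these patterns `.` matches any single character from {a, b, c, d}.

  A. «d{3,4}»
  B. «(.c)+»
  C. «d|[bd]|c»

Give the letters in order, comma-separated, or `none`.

C

A → no match
B → no match — must end with "c"
C → match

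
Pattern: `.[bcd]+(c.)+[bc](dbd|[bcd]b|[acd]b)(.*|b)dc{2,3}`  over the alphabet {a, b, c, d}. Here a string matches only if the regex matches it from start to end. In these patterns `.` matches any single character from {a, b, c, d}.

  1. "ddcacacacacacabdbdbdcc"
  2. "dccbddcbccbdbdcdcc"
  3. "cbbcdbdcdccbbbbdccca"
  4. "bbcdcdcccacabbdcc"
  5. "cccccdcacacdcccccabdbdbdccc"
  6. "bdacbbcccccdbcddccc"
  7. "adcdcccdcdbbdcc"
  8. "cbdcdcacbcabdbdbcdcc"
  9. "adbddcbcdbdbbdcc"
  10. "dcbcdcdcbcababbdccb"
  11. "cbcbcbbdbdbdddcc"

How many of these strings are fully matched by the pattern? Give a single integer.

1 → match
2 → match
3 → no match — must end with "c"
4 → match
5 → match
6 → no match
7 → match
8 → match
9 → match
10 → no match — must end with "c"
11 → match
Total matched: 8

8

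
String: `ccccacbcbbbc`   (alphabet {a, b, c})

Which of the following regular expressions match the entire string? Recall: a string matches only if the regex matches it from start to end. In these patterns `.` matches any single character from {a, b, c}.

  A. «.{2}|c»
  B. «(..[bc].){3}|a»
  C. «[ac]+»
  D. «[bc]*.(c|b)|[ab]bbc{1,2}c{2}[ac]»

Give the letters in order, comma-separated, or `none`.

B

A → no match
B → match
C → no match
D → no match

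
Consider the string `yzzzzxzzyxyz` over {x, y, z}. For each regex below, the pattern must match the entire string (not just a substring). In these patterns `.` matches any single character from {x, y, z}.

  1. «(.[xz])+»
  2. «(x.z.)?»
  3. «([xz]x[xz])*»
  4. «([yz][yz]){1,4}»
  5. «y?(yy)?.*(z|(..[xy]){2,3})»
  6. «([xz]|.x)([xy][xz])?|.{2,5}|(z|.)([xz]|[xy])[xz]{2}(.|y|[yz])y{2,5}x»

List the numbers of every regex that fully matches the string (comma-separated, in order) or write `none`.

1, 5

1 → match
2 → no match
3 → no match
4 → no match
5 → match
6 → no match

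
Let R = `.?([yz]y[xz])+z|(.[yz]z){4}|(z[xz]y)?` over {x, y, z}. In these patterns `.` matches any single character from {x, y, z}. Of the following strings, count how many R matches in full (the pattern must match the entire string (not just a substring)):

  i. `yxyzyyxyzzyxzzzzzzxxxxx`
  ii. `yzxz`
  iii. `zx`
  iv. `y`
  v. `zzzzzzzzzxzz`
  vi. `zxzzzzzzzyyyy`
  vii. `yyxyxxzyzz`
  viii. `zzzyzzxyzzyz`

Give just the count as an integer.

2

i → no match
ii. `yzxz` → no match
iii. `zx` → no match
iv. `y` → no match
v. `zzzzzzzzzxzz` → match
vi → no match
vii. `yyxyxxzyzz` → no match
viii. `zzzyzzxyzzyz` → match
Total matched: 2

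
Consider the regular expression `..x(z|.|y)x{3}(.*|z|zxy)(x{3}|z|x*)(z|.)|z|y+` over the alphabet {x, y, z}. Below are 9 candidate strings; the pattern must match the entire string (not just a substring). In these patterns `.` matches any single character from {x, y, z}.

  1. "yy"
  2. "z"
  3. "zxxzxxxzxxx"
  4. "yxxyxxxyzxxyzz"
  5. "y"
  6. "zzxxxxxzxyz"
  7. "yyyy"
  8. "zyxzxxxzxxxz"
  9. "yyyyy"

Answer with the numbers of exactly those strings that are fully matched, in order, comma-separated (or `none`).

1 → match
2 → match
3 → match
4 → match
5 → match
6 → match
7 → match
8 → match
9 → match

1, 2, 3, 4, 5, 6, 7, 8, 9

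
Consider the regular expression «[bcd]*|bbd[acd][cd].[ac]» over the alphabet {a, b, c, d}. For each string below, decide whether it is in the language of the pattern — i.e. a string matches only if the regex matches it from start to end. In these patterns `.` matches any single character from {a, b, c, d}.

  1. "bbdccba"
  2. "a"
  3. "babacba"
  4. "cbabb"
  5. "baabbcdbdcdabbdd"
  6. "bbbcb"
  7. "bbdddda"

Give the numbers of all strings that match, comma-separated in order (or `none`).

1 → match
2 → no match
3 → no match
4 → no match
5 → no match
6 → match
7 → match

1, 6, 7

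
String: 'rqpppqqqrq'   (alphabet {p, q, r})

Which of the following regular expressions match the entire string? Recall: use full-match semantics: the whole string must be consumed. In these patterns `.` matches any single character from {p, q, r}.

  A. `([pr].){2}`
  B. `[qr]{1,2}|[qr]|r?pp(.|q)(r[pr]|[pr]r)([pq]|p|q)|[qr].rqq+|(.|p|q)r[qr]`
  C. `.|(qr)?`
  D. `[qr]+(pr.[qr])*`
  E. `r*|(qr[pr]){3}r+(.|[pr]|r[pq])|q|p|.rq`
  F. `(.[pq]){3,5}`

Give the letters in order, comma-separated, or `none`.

A → no match
B → no match
C → no match
D → no match
E → no match
F → match

F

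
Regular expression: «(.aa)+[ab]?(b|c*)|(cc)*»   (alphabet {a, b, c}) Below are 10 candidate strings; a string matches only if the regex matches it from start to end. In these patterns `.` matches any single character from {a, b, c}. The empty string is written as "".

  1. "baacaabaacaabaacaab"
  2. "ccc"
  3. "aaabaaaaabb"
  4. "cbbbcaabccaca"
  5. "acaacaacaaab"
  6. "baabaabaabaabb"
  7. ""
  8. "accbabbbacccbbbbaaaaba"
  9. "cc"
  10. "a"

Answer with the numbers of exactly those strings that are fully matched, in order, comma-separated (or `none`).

1, 3, 6, 7, 9

1 → match
2. "ccc" → no match
3. "aaabaaaaabb" → match
4 → no match
5. "acaacaacaaab" → no match
6 → match
7. "" → match
8 → no match
9. "cc" → match
10. "a" → no match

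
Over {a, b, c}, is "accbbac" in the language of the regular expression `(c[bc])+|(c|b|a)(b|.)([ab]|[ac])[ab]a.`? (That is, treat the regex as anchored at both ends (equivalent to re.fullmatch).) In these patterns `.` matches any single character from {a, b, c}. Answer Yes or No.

No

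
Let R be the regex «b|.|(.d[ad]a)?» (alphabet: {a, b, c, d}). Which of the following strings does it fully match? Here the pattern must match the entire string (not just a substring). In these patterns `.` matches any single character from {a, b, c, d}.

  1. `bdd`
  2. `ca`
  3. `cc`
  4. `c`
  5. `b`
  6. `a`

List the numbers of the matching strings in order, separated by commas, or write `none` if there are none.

4, 5, 6

1 → no match
2 → no match
3 → no match
4 → match
5 → match
6 → match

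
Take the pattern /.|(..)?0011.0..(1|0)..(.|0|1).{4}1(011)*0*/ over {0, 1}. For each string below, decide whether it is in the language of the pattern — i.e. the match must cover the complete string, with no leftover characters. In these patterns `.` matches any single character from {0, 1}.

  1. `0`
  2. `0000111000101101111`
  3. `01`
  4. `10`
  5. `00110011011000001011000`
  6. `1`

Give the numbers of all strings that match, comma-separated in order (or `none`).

1 → match
2 → match
3 → no match
4 → no match
5 → match
6 → match

1, 2, 5, 6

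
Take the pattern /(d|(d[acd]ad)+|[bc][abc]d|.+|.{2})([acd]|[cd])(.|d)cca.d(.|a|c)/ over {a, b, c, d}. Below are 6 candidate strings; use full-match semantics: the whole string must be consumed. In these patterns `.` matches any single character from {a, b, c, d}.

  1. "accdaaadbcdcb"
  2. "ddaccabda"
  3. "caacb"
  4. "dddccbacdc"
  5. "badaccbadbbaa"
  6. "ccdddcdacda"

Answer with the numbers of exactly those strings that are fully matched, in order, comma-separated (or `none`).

1 → no match
2 → match
3 → no match
4 → no match
5 → no match
6 → no match

2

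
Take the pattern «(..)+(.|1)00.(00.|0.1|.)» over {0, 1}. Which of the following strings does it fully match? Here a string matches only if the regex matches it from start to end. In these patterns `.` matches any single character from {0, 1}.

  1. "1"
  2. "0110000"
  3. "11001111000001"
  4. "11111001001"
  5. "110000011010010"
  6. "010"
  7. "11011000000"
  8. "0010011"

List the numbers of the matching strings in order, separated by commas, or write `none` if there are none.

2, 4, 5, 7, 8

1. "1" → no match
2. "0110000" → match
3 → no match
4. "11111001001" → match
5 → match
6. "010" → no match
7. "11011000000" → match
8. "0010011" → match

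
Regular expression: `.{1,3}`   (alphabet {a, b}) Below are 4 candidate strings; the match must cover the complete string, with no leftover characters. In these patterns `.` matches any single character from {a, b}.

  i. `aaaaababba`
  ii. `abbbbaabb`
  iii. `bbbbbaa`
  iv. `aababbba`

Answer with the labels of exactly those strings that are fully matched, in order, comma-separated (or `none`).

none

i → no match
ii → no match
iii → no match
iv → no match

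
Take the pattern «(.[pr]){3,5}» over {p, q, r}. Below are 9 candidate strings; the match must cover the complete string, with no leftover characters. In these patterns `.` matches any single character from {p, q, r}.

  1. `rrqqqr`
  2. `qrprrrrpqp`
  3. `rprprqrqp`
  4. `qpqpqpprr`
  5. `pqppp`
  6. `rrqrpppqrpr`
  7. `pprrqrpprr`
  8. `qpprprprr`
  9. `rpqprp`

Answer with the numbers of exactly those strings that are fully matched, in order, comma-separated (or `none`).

1. `rrqqqr` → no match
2. `qrprrrrpqp` → match
3. `rprprqrqp` → no match
4. `qpqpqpprr` → no match
5. `pqppp` → no match
6. `rrqrpppqrpr` → no match
7. `pprrqrpprr` → match
8. `qpprprprr` → no match
9. `rpqprp` → match

2, 7, 9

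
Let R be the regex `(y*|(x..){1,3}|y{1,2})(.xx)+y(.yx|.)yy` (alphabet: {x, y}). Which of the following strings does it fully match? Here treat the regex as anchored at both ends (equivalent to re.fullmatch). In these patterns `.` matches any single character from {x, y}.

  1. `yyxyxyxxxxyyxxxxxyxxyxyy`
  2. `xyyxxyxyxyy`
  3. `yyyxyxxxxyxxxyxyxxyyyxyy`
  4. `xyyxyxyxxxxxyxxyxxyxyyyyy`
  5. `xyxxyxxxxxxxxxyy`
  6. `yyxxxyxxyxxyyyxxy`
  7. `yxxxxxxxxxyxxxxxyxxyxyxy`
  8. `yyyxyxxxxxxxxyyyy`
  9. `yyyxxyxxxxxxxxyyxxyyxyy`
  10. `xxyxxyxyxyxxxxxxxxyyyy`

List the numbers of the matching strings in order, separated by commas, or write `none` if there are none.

10

1 → no match
2 → no match
3 → no match
4 → no match
5 → no match
6 → no match — must end with `yy`
7 → no match — must end with `yy`
8 → no match
9 → no match
10 → match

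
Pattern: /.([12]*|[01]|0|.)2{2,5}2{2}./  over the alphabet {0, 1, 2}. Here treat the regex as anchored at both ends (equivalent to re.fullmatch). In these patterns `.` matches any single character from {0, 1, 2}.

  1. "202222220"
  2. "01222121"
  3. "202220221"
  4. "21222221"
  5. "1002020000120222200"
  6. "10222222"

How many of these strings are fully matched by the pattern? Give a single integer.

1 → match
2 → no match
3 → no match
4 → match
5 → no match
6 → match
Total matched: 3

3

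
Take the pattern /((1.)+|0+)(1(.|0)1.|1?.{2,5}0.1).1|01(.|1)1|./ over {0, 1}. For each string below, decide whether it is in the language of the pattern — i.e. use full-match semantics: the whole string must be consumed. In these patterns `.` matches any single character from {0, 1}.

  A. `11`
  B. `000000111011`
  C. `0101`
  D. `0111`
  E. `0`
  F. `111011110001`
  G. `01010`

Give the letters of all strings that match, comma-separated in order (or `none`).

A → no match
B → match
C → match
D → match
E → match
F → no match
G → no match

B, C, D, E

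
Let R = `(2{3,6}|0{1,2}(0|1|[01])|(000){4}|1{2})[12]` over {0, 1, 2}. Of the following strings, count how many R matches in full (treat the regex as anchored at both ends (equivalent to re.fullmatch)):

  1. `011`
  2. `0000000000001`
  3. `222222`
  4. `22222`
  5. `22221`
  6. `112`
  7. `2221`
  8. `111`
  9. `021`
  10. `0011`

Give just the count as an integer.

9

1 → match
2 → match
3 → match
4 → match
5 → match
6 → match
7 → match
8 → match
9 → no match
10 → match
Total matched: 9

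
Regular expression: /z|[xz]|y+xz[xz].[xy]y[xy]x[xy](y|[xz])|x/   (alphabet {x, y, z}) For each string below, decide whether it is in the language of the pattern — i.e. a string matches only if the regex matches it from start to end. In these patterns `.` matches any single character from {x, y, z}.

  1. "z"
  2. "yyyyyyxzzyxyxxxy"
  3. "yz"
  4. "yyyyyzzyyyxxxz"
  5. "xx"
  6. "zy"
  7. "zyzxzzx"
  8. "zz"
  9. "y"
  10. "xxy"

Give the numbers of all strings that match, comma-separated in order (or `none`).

1. "z" → match
2 → match
3. "yz" → no match
4 → no match
5. "xx" → no match
6. "zy" → no match
7. "zyzxzzx" → no match
8. "zz" → no match
9. "y" → no match
10. "xxy" → no match

1, 2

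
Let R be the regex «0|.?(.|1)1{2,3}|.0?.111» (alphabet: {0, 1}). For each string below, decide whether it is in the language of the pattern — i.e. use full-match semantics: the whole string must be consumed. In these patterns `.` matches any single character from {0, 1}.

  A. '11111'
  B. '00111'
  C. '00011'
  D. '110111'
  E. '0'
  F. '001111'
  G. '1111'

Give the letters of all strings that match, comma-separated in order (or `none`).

A. '11111' → match
B. '00111' → match
C. '00011' → no match
D. '110111' → no match
E. '0' → match
F. '001111' → match
G. '1111' → match

A, B, E, F, G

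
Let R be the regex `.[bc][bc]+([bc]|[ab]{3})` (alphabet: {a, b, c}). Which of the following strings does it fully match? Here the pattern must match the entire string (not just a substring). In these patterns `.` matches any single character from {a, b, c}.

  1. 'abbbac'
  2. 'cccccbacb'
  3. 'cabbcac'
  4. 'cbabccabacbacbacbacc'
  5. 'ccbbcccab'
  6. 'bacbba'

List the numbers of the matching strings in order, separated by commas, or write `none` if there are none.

none

1 → no match
2 → no match
3 → no match
4 → no match
5 → no match
6 → no match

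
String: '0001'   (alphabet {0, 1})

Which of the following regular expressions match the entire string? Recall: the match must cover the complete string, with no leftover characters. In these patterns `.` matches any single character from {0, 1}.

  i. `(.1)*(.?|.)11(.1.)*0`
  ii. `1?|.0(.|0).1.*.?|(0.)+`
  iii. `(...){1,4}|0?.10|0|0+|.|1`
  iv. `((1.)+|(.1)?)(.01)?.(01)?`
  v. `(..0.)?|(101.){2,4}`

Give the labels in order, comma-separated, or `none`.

i → no match — must end with '0'
ii → match
iii → no match
iv → no match
v → match

ii, v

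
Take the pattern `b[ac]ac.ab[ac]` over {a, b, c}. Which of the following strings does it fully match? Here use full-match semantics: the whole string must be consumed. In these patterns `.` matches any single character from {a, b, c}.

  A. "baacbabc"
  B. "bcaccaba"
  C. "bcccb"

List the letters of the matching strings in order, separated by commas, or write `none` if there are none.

A, B

A → match
B → match
C → no match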